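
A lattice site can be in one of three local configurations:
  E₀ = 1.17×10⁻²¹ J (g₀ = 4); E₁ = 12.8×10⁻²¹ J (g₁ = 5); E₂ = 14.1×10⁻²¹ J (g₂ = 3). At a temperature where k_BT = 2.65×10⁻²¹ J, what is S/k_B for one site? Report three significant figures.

1.50

Eᵢ/kT = 0.44151, 4.8302, 5.3208.
Z = Σ gᵢe^(−Eᵢ/kT) = 4·e^(−0.44151) + 5·e^(−4.8302) + 3·e^(−5.3208) = 2.5723 + 0.039925 + 0.014667 = 2.6269.
⟨E⟩ = Σ EᵢPᵢ = 1.4189 ×10⁻²¹ J.
S/k_B = ln Z + ⟨E⟩/kT = ln(2.6269) + 1.4189/2.65 = 0.96580 + 0.53543 = 1.50.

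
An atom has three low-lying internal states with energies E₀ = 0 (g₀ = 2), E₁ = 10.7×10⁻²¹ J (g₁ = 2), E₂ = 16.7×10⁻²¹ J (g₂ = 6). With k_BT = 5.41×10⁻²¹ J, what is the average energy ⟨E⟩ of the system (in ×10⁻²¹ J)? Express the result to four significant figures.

Eᵢ/kT = 0, 1.97782, 3.08688.
Z = Σ gᵢe^(−Eᵢ/kT) = 2·e^(−0) + 2·e^(−1.97782) + 6·e^(−3.08688) = 2.00000 + 0.276741 + 0.273865 = 2.55061.
⟨E⟩ = Σ Eᵢ gᵢe^(−Eᵢ/kT) / Z = (0·2.00000 + 10.7·0.276741 + 16.7·0.273865) / 2.55061 = 2.954 ×10⁻²¹ J.

2.954 ×10⁻²¹ J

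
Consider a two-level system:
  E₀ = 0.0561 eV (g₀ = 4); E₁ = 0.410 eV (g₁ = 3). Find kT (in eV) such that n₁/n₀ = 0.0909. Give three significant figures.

n₁/n₀ = (g₁/g₀) exp[−(E₁−E₀)/kT] = 0.0909.
⇒ (E₁−E₀)/kT = ln((3/4)/0.0909) = ln(8.2508) = 2.1103.
kT = 0.3539 eV / 2.1103 = 0.168 eV.

0.168 eV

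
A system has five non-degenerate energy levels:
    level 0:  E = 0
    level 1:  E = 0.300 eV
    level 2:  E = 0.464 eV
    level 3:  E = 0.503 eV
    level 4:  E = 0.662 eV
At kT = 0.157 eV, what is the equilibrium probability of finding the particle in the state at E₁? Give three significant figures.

0.118

Eᵢ/kT = 0, 1.9108, 2.9554, 3.2038, 4.2166.
Z = Σ e^(−Eᵢ/kT) = e^(−0) + e^(−1.9108) + e^(−2.9554) + e^(−3.2038) + e^(−4.2166) = 1.0000 + 0.14796 + 0.052058 + 0.040608 + 0.014749 = 1.2554.
P₁ = e^(−E₁/kT) / Z = 0.14796/1.2554 = 0.118.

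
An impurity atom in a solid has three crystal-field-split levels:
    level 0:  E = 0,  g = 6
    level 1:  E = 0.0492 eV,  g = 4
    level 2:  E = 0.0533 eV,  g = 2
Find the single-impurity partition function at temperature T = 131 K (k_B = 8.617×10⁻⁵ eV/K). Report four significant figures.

Z = 6.069

k_BT = 8.617×10⁻⁵ × 131 K = 0.0112883 eV.
Eᵢ/kT = 0, 4.35850, 4.72170.
Z = Σ gᵢe^(−Eᵢ/kT) = 6·e^(−0) + 4·e^(−4.35850) + 2·e^(−4.72170) = 6.00000 + 0.0511903 + 0.0178001 = 6.06899.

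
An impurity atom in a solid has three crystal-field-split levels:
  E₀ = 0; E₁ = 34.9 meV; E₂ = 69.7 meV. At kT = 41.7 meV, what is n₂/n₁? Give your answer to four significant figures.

0.4341

n₂/n₁ = exp[−(E₂−E₁)/kT] = exp(−(34.8 meV)/(41.7 meV)) = exp(-0.834532) = 0.4341.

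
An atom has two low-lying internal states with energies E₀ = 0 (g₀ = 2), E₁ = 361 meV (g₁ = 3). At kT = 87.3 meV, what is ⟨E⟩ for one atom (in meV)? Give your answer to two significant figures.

Eᵢ/kT = 0, 4.135.
Z = Σ gᵢe^(−Eᵢ/kT) = 2·e^(−0) + 3·e^(−4.135) = 2.000 + 0.04801 = 2.048.
⟨E⟩ = Σ Eᵢ gᵢe^(−Eᵢ/kT) / Z = (0·2.000 + 361·0.04801) / 2.048 = 8.5 meV.

8.5 meV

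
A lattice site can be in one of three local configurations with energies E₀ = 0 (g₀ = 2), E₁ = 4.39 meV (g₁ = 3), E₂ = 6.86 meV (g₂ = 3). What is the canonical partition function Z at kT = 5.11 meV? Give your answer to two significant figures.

Eᵢ/kT = 0, 0.8591, 1.342.
Z = Σ gᵢe^(−Eᵢ/kT) = 2·e^(−0) + 3·e^(−0.8591) + 3·e^(−1.342) = 2.000 + 1.271 + 0.7840 = 4.055.

Z = 4.1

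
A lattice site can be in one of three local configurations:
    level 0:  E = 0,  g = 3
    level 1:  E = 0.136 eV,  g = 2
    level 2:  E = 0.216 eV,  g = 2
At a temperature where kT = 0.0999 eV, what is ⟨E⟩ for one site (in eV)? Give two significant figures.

0.032 eV

Eᵢ/kT = 0, 1.361, 2.162.
Z = Σ gᵢe^(−Eᵢ/kT) = 3·e^(−0) + 2·e^(−1.361) + 2·e^(−2.162) = 3.000 + 0.5128 + 0.2302 = 3.743.
⟨E⟩ = Σ Eᵢ gᵢe^(−Eᵢ/kT) / Z = (0·3.000 + 0.136·0.5128 + 0.216·0.2302) / 3.743 = 0.032 eV.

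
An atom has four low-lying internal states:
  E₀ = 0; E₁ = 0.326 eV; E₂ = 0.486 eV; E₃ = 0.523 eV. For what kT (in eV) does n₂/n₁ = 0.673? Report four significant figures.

0.4040 eV

n₂/n₁ = exp[−(E₂−E₁)/kT] = 0.673.
⇒ (E₂−E₁)/kT = ln(1/0.673) = ln(1.48588) = 0.396007.
kT = 0.160 eV / 0.396007 = 0.4040 eV.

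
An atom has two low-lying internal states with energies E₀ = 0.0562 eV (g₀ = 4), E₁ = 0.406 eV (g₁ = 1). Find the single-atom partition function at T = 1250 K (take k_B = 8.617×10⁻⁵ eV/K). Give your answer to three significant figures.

Z = 2.40

k_BT = 8.617×10⁻⁵ × 1250 K = 0.10771 eV.
Eᵢ/kT = 0.52177, 3.7694.
Z = Σ gᵢe^(−Eᵢ/kT) = 4·e^(−0.52177) + 1·e^(−3.7694) = 2.3739 + 0.023066 = 2.3970.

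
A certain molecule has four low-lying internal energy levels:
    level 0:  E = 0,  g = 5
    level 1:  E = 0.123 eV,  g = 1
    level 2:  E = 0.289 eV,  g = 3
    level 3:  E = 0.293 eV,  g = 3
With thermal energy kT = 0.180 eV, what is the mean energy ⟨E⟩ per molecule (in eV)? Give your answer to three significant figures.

0.0610 eV

Eᵢ/kT = 0, 0.68333, 1.6056, 1.6278.
Z = Σ gᵢe^(−Eᵢ/kT) = 5·e^(−0) + 1·e^(−0.68333) + 3·e^(−1.6056) + 3·e^(−1.6278) = 5.0000 + 0.50493 + 0.60231 + 0.58908 = 6.6963.
⟨E⟩ = Σ Eᵢ gᵢe^(−Eᵢ/kT) / Z = (0·5.0000 + 0.123·0.50493 + 0.289·0.60231 + 0.293·0.58908) / 6.6963 = 0.0610 eV.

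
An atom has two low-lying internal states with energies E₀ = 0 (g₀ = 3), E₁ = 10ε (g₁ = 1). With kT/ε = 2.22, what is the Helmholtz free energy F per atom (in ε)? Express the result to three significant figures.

Eᵢ/kT = 0, 4.5045.
Z = Σ gᵢe^(−Eᵢ/kT) = 3·e^(−0) + 1·e^(−4.5045) = 3.0000 + 0.011059 = 3.0111.
F = −kT ln Z = −2.22 × ln(3.0111) = −2.22 × 1.1023 = -2.45 ε.

-2.45 ε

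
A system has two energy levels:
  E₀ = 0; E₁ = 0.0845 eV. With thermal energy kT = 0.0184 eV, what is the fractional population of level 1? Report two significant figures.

0.010

Eᵢ/kT = 0, 4.592.
Z = Σ e^(−Eᵢ/kT) = e^(−0) + e^(−4.592) = 1.000 + 0.01013 = 1.010.
P₁ = e^(−E₁/kT) / Z = 0.01013/1.010 = 0.010.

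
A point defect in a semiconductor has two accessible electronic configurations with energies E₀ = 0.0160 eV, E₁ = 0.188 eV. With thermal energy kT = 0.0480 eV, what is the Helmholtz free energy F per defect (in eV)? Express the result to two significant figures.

0.015 eV

Eᵢ/kT = 0.3333, 3.917.
Z = Σ e^(−Eᵢ/kT) = e^(−0.3333) + e^(−3.917) = 0.7166 + 0.01990 = 0.7365.
F = −kT ln Z = −0.0480 × ln(0.7365) = −0.0480 × -0.3058 = 0.015 eV.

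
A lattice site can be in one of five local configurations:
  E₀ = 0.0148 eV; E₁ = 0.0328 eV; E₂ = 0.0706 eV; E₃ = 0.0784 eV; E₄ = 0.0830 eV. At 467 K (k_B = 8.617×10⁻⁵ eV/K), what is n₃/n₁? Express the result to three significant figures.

k_BT = 8.617×10⁻⁵ × 467 K = 0.040241 eV.
n₃/n₁ = exp[−(E₃−E₁)/kT] = exp(−(0.0456 eV)/(0.040241 eV)) = exp(-1.1332) = 0.322.

0.322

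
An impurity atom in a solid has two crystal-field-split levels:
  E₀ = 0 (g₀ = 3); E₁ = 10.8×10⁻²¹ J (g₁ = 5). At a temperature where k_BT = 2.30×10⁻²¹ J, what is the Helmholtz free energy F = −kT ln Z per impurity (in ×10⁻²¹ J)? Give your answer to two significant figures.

-2.6 ×10⁻²¹ J

Eᵢ/kT = 0, 4.696.
Z = Σ gᵢe^(−Eᵢ/kT) = 3·e^(−0) + 5·e^(−4.696) = 3.000 + 0.04566 = 3.046.
F = −kT ln Z = −2.30 × ln(3.046) = −2.30 × 1.114 = -2.6 ×10⁻²¹ J.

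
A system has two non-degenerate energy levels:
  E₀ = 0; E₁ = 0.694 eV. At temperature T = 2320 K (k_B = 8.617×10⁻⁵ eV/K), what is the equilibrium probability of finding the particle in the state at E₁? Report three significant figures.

0.0301

k_BT = 8.617×10⁻⁵ × 2320 K = 0.19991 eV.
Eᵢ/kT = 0, 3.4716.
Z = Σ e^(−Eᵢ/kT) = e^(−0) + e^(−3.4716) = 1.0000 + 0.031067 = 1.0311.
P₁ = e^(−E₁/kT) / Z = 0.031067/1.0311 = 0.0301.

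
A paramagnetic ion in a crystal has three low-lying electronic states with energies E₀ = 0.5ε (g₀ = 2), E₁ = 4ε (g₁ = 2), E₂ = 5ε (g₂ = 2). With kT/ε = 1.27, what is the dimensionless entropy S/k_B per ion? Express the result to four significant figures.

1.036

Eᵢ/kT = 0.393701, 3.14961, 3.93701.
Z = Σ gᵢe^(−Eᵢ/kT) = 2·e^(−0.393701) + 2·e^(−3.14961) + 2·e^(−3.93701) = 1.34911 + 0.0857377 + 0.0390129 = 1.47386.
⟨E⟩ = Σ EᵢPᵢ = 0.822717 ε.
S/k_B = ln Z + ⟨E⟩/kT = ln(1.47386) + 0.822717/1.27 = 0.387885 + 0.647809 = 1.036.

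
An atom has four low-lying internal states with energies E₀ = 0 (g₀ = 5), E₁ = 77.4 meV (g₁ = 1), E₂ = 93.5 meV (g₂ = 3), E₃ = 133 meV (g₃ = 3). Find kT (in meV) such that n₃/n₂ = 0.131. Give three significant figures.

19.4 meV

n₃/n₂ = (g₃/g₂) exp[−(E₃−E₂)/kT] = 0.131.
⇒ (E₃−E₂)/kT = ln((3/3)/0.131) = ln(7.6336) = 2.0326.
kT = 39.5 meV / 2.0326 = 19.4 meV.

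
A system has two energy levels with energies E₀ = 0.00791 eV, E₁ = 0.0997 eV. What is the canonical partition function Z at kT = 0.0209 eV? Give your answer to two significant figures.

Eᵢ/kT = 0.3785, 4.770.
Z = Σ e^(−Eᵢ/kT) = e^(−0.3785) + e^(−4.770) = 0.6849 + 0.008480 = 0.6934.

Z = 0.69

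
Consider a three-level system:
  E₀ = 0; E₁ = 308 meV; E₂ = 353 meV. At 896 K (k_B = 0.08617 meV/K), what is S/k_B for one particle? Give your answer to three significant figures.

k_BT = 0.08617 × 896 K = 77.208 meV.
Eᵢ/kT = 0, 3.9892, 4.5721.
Z = Σ e^(−Eᵢ/kT) = e^(−0) + e^(−3.9892) + e^(−4.5721) = 1.0000 + 0.018515 + 0.010336 = 1.0289.
⟨E⟩ = Σ EᵢPᵢ = 9.0886 meV.
S/k_B = ln Z + ⟨E⟩/kT = ln(1.0289) + 9.0886/77.208 = 0.028490 + 0.11772 = 0.146.

0.146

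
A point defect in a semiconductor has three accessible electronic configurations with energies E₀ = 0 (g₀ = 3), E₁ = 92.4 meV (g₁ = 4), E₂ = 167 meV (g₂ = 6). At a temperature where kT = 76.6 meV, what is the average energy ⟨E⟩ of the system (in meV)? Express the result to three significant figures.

Eᵢ/kT = 0, 1.2063, 2.1802.
Z = Σ gᵢe^(−Eᵢ/kT) = 3·e^(−0) + 4·e^(−1.2063) + 6·e^(−2.1802) = 3.0000 + 1.1972 + 0.67811 = 4.8753.
⟨E⟩ = Σ Eᵢ gᵢe^(−Eᵢ/kT) / Z = (0·3.0000 + 92.4·1.1972 + 167·0.67811) / 4.8753 = 45.9 meV.

45.9 meV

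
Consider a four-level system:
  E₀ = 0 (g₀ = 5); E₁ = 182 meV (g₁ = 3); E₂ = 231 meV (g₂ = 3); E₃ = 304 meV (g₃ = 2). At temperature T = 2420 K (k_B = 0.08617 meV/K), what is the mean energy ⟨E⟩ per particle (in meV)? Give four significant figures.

77.63 meV

k_BT = 0.08617 × 2420 K = 208.531 meV.
Eᵢ/kT = 0, 0.872772, 1.10775, 1.45782.
Z = Σ gᵢe^(−Eᵢ/kT) = 5·e^(−0) + 3·e^(−0.872772) + 3·e^(−1.10775) + 2·e^(−1.45782) = 5.00000 + 1.25338 + 0.990904 + 0.465486 = 7.70977.
⟨E⟩ = Σ Eᵢ gᵢe^(−Eᵢ/kT) / Z = (0·5.00000 + 182·1.25338 + 231·0.990904 + 304·0.465486) / 7.70977 = 77.63 meV.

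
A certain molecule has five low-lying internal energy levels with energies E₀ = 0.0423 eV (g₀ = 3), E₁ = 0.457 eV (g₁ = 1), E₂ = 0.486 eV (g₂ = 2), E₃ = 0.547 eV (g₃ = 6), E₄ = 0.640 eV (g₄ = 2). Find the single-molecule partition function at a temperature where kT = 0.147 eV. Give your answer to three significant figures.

Eᵢ/kT = 0.28776, 3.1088, 3.3061, 3.7211, 4.3537.
Z = Σ gᵢe^(−Eᵢ/kT) = 3·e^(−0.28776) + 1·e^(−3.1088) + 2·e^(−3.3061) + 6·e^(−3.7211) + 2·e^(−4.3537) = 2.2498 + 0.044655 + 0.073318 + 0.14524 + 0.025718 = 2.5387.

Z = 2.54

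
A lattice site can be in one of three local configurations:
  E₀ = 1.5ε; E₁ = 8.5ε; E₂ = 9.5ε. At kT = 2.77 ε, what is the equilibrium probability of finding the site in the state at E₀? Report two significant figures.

0.88

Eᵢ/kT = 0.5415, 3.069, 3.430.
Z = Σ e^(−Eᵢ/kT) = e^(−0.5415) + e^(−3.069) + e^(−3.430) = 0.5819 + 0.04647 + 0.03239 = 0.6608.
P₀ = e^(−E₀/kT) / Z = 0.5819/0.6608 = 0.88.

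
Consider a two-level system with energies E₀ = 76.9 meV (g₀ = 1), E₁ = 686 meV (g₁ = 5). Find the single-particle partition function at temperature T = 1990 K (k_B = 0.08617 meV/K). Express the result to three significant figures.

k_BT = 0.08617 × 1990 K = 171.48 meV.
Eᵢ/kT = 0.44845, 4.0005.
Z = Σ gᵢe^(−Eᵢ/kT) = 1·e^(−0.44845) + 5·e^(−4.0005) = 0.63862 + 0.091532 = 0.73015.

Z = 0.730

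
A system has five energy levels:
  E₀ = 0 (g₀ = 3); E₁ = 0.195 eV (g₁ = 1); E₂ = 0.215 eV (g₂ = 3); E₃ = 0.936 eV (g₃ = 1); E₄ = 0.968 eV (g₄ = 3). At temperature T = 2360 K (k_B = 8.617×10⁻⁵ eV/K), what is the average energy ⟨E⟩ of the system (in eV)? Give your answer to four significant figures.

k_BT = 8.617×10⁻⁵ × 2360 K = 0.203361 eV.
Eᵢ/kT = 0, 0.958886, 1.05723, 4.60265, 4.76001.
Z = Σ gᵢe^(−Eᵢ/kT) = 3·e^(−0) + 1·e^(−0.958886) + 3·e^(−1.05723) + 1·e^(−4.60265) + 3·e^(−4.76001) = 3.00000 + 0.383320 + 1.04225 + 0.0100252 + 0.0256966 = 4.46129.
⟨E⟩ = Σ Eᵢ gᵢe^(−Eᵢ/kT) / Z = (0·3.00000 + 0.195·0.383320 + 0.215·1.04225 + 0.936·0.0100252 + 0.968·0.0256966) / 4.46129 = 0.07466 eV.

0.07466 eV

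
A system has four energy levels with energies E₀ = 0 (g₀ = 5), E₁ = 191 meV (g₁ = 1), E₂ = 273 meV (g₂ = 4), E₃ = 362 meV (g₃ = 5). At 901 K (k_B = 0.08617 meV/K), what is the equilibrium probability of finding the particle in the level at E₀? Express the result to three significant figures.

0.952

k_BT = 0.08617 × 901 K = 77.639 meV.
Eᵢ/kT = 0, 2.4601, 3.5163, 4.6626.
Z = Σ gᵢe^(−Eᵢ/kT) = 5·e^(−0) + 1·e^(−2.4601) + 4·e^(−3.5163) + 5·e^(−4.6626) = 5.0000 + 0.085426 + 0.11884 + 0.047209 = 5.2515.
P₀ = g₀ e^(−E₀/kT) / Z = 5.0000/5.2515 = 0.952.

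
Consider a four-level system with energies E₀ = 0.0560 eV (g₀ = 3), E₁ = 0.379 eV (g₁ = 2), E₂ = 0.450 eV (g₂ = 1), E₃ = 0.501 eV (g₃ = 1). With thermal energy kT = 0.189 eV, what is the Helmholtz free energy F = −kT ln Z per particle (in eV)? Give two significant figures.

Eᵢ/kT = 0.2963, 2.005, 2.381, 2.651.
Z = Σ gᵢe^(−Eᵢ/kT) = 3·e^(−0.2963) + 2·e^(−2.005) + 1·e^(−2.381) + 1·e^(−2.651) = 2.231 + 0.2693 + 0.09246 + 0.07058 = 2.663.
F = −kT ln Z = −0.189 × ln(2.663) = −0.189 × 0.9795 = -0.19 eV.

-0.19 eV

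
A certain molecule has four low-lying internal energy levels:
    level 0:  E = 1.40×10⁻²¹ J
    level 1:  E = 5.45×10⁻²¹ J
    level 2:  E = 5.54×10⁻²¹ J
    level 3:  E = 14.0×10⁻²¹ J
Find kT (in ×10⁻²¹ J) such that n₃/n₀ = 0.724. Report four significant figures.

39.01 ×10⁻²¹ J

n₃/n₀ = exp[−(E₃−E₀)/kT] = 0.724.
⇒ (E₃−E₀)/kT = ln(1/0.724) = ln(1.38122) = 0.322967.
kT = 12.60 ×10⁻²¹ J / 0.322967 = 39.01 ×10⁻²¹ J.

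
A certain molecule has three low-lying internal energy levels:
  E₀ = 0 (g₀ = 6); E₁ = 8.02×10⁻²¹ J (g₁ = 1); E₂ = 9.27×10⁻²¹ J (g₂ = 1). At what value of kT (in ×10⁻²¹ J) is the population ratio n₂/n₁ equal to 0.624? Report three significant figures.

2.65 ×10⁻²¹ J

n₂/n₁ = (g₂/g₁) exp[−(E₂−E₁)/kT] = 0.624.
⇒ (E₂−E₁)/kT = ln((1/1)/0.624) = ln(1.6026) = 0.47163.
kT = 1.25 ×10⁻²¹ J / 0.47163 = 2.65 ×10⁻²¹ J.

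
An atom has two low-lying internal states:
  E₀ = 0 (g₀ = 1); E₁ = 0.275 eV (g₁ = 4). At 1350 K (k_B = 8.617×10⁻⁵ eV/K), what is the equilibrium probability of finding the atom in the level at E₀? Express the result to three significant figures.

0.727

k_BT = 8.617×10⁻⁵ × 1350 K = 0.11633 eV.
Eᵢ/kT = 0, 2.3640.
Z = Σ gᵢe^(−Eᵢ/kT) = 1·e^(−0) + 4·e^(−2.3640) = 1.0000 + 0.37617 = 1.3762.
P₀ = g₀ e^(−E₀/kT) / Z = 1.0000/1.3762 = 0.727.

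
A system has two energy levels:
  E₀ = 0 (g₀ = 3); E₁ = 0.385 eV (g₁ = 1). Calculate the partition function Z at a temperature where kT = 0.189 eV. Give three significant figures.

Z = 3.13

Eᵢ/kT = 0, 2.0370.
Z = Σ gᵢe^(−Eᵢ/kT) = 3·e^(−0) + 1·e^(−2.0370) = 3.0000 + 0.13042 = 3.1304.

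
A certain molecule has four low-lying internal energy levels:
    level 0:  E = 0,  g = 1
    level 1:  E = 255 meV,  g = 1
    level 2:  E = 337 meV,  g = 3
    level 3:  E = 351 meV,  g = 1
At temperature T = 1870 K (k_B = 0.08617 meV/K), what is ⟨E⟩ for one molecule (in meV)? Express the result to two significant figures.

k_BT = 0.08617 × 1870 K = 161.1 meV.
Eᵢ/kT = 0, 1.583, 2.092, 2.179.
Z = Σ gᵢe^(−Eᵢ/kT) = 1·e^(−0) + 1·e^(−1.583) + 3·e^(−2.092) + 1·e^(−2.179) = 1.000 + 0.2054 + 0.3703 + 0.1132 = 1.689.
⟨E⟩ = Σ Eᵢ gᵢe^(−Eᵢ/kT) / Z = (0·1.000 + 255·0.2054 + 337·0.3703 + 351·0.1132) / 1.689 = 130 meV.

130 meV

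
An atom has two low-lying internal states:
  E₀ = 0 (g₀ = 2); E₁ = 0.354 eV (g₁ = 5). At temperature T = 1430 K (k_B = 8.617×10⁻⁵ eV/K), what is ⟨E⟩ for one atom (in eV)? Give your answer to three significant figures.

0.0438 eV

k_BT = 8.617×10⁻⁵ × 1430 K = 0.12322 eV.
Eᵢ/kT = 0, 2.8729.
Z = Σ gᵢe^(−Eᵢ/kT) = 2·e^(−0) + 5·e^(−2.8729) = 2.0000 + 0.28267 = 2.2827.
⟨E⟩ = Σ Eᵢ gᵢe^(−Eᵢ/kT) / Z = (0·2.0000 + 0.354·0.28267) / 2.2827 = 0.0438 eV.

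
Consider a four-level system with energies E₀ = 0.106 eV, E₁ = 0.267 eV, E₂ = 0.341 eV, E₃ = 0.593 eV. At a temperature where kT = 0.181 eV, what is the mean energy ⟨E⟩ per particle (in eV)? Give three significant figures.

0.199 eV

Eᵢ/kT = 0.58564, 1.4751, 1.8840, 3.2762.
Z = Σ e^(−Eᵢ/kT) = e^(−0.58564) + e^(−1.4751) + e^(−1.8840) + e^(−3.2762) = 0.55675 + 0.22876 + 0.15198 + 0.037772 = 0.97526.
⟨E⟩ = Σ Eᵢ e^(−Eᵢ/kT) / Z = (0.106·0.55675 + 0.267·0.22876 + 0.341·0.15198 + 0.593·0.037772) / 0.97526 = 0.199 eV.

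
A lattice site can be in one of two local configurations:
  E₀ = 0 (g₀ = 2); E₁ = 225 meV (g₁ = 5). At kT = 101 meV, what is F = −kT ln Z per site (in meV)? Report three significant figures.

Eᵢ/kT = 0, 2.2277.
Z = Σ gᵢe^(−Eᵢ/kT) = 2·e^(−0) + 5·e^(−2.2277) = 2.0000 + 0.53888 = 2.5389.
F = −kT ln Z = −101 × ln(2.5389) = −101 × 0.93173 = -94.1 meV.

-94.1 meV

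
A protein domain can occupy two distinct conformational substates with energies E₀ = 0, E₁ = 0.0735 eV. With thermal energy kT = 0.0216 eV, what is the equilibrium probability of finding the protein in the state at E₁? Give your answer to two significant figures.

0.032

Eᵢ/kT = 0, 3.403.
Z = Σ e^(−Eᵢ/kT) = e^(−0) + e^(−3.403) = 1.000 + 0.03327 = 1.033.
P₁ = e^(−E₁/kT) / Z = 0.03327/1.033 = 0.032.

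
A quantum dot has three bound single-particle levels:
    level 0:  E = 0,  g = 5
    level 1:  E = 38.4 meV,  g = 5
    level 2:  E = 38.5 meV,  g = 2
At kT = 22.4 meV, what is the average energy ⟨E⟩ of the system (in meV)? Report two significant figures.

7.7 meV

Eᵢ/kT = 0, 1.714, 1.719.
Z = Σ gᵢe^(−Eᵢ/kT) = 5·e^(−0) + 5·e^(−1.714) + 2·e^(−1.719) = 5.000 + 0.9007 + 0.3585 = 6.259.
⟨E⟩ = Σ Eᵢ gᵢe^(−Eᵢ/kT) / Z = (0·5.000 + 38.4·0.9007 + 38.5·0.3585) / 6.259 = 7.7 meV.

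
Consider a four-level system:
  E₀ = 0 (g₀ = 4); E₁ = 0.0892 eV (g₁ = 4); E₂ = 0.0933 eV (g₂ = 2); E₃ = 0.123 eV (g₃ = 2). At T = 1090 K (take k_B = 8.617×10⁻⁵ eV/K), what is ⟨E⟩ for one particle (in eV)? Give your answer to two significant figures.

k_BT = 8.617×10⁻⁵ × 1090 K = 0.09393 eV.
Eᵢ/kT = 0, 0.9496, 0.9933, 1.309.
Z = Σ gᵢe^(−Eᵢ/kT) = 4·e^(−0) + 4·e^(−0.9496) + 2·e^(−0.9933) + 2·e^(−1.309) = 4.000 + 1.548 + 0.7407 + 0.5402 = 6.829.
⟨E⟩ = Σ Eᵢ gᵢe^(−Eᵢ/kT) / Z = (0·4.000 + 0.0892·1.548 + 0.0933·0.7407 + 0.123·0.5402) / 6.829 = 0.040 eV.

0.040 eV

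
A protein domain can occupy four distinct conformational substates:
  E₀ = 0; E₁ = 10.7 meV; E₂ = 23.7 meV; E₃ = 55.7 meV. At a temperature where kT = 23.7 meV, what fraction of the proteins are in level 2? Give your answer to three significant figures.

0.175

Eᵢ/kT = 0, 0.45148, 1.0000, 2.3502.
Z = Σ e^(−Eᵢ/kT) = e^(−0) + e^(−0.45148) + e^(−1.0000) + e^(−2.3502) = 1.0000 + 0.63669 + 0.36788 + 0.095350 = 2.0999.
P₂ = e^(−E₂/kT) / Z = 0.36788/2.0999 = 0.175.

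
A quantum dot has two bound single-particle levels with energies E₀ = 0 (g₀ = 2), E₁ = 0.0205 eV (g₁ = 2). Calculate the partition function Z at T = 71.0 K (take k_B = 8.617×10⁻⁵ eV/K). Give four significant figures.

k_BT = 8.617×10⁻⁵ × 71.0 K = 0.00611807 eV.
Eᵢ/kT = 0, 3.35073.
Z = Σ gᵢe^(−Eᵢ/kT) = 2·e^(−0) + 2·e^(−3.35073) = 2.00000 + 0.0701175 = 2.07012.

Z = 2.070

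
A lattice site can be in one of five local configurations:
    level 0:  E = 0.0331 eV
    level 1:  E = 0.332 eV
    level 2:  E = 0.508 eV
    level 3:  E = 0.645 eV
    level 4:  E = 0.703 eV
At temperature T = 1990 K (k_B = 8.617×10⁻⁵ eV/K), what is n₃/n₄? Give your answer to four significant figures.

k_BT = 8.617×10⁻⁵ × 1990 K = 0.171478 eV.
n₃/n₄ = exp[−(E₃−E₄)/kT] = exp(−(-0.058 eV)/(0.171478 eV)) = exp(0.338236) = 1.402.

1.402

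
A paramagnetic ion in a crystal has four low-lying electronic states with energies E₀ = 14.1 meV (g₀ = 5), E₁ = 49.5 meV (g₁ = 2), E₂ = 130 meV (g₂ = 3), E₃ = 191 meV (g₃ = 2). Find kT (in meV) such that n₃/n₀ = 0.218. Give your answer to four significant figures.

n₃/n₀ = (g₃/g₀) exp[−(E₃−E₀)/kT] = 0.218.
⇒ (E₃−E₀)/kT = ln((2/5)/0.218) = ln(1.83486) = 0.606968.
kT = 176.9 meV / 0.606968 = 291.4 meV.

291.4 meV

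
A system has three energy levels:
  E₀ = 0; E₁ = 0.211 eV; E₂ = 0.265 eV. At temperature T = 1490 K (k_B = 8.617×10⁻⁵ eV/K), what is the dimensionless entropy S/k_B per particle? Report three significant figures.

k_BT = 8.617×10⁻⁵ × 1490 K = 0.12839 eV.
Eᵢ/kT = 0, 1.6434, 2.0640.
Z = Σ e^(−Eᵢ/kT) = e^(−0) + e^(−1.6434) + e^(−2.0640) = 1.0000 + 0.19332 + 0.12695 = 1.3203.
⟨E⟩ = Σ EᵢPᵢ = 0.056375 eV.
S/k_B = ln Z + ⟨E⟩/kT = ln(1.3203) + 0.056375/0.12839 = 0.27786 + 0.43909 = 0.717.

0.717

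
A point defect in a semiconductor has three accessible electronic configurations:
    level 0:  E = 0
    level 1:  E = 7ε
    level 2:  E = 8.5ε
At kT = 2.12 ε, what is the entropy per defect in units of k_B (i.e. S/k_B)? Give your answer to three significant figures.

Eᵢ/kT = 0, 3.3019, 4.0094.
Z = Σ e^(−Eᵢ/kT) = e^(−0) + e^(−3.3019) + e^(−4.0094) = 1.0000 + 0.036813 + 0.018144 = 1.0550.
⟨E⟩ = Σ EᵢPᵢ = 0.39044 ε.
S/k_B = ln Z + ⟨E⟩/kT = ln(1.0550) + 0.39044/2.12 = 0.053541 + 0.18417 = 0.238.

0.238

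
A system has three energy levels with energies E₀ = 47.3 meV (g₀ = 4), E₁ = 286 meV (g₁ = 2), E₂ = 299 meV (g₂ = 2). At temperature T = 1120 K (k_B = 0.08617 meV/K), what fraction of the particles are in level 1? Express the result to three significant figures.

0.0391

k_BT = 0.08617 × 1120 K = 96.510 meV.
Eᵢ/kT = 0.49010, 2.9634, 3.0981.
Z = Σ gᵢe^(−Eᵢ/kT) = 4·e^(−0.49010) + 2·e^(−2.9634) + 2·e^(−3.0981) = 2.4503 + 0.10329 + 0.090270 = 2.6439.
P₁ = g₁ e^(−E₁/kT) / Z = 0.10329/2.6439 = 0.0391.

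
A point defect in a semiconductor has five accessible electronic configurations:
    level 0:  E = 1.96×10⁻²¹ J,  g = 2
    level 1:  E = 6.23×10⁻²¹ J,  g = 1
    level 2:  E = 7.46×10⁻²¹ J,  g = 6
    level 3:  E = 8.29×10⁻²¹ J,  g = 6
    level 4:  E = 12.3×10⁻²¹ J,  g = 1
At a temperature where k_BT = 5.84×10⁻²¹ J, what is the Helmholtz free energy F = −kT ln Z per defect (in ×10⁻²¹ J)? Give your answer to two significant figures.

-9.4 ×10⁻²¹ J

Eᵢ/kT = 0.3356, 1.067, 1.277, 1.420, 2.106.
Z = Σ gᵢe^(−Eᵢ/kT) = 2·e^(−0.3356) + 1·e^(−1.067) + 6·e^(−1.277) + 6·e^(−1.420) + 1·e^(−2.106) = 1.430 + 0.3440 + 1.673 + 1.450 + 0.1217 = 5.019.
F = −kT ln Z = −5.84 × ln(5.019) = −5.84 × 1.613 = -9.4 ×10⁻²¹ J.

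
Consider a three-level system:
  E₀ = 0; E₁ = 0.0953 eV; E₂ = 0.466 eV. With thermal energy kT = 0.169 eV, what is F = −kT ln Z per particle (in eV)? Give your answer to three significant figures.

Eᵢ/kT = 0, 0.56391, 2.7574.
Z = Σ e^(−Eᵢ/kT) = e^(−0) + e^(−0.56391) + e^(−2.7574) = 1.0000 + 0.56898 + 0.063457 = 1.6324.
F = −kT ln Z = −0.169 × ln(1.6324) = −0.169 × 0.49005 = -0.0828 eV.

-0.0828 eV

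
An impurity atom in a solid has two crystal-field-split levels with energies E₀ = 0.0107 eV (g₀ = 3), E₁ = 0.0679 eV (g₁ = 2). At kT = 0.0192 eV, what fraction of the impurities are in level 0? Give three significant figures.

Eᵢ/kT = 0.55729, 3.5365.
Z = Σ gᵢe^(−Eᵢ/kT) = 3·e^(−0.55729) + 2·e^(−3.5365) = 1.7183 + 0.058230 = 1.7765.
P₀ = g₀ e^(−E₀/kT) / Z = 1.7183/1.7765 = 0.967.

0.967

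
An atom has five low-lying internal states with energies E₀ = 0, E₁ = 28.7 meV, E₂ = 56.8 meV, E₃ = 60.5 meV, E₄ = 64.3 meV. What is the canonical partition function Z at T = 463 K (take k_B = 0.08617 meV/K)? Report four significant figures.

Z = 2.147

k_BT = 0.08617 × 463 K = 39.8967 meV.
Eᵢ/kT = 0, 0.719358, 1.42368, 1.51642, 1.61166.
Z = Σ e^(−Eᵢ/kT) = e^(−0) + e^(−0.719358) + e^(−1.42368) + e^(−1.51642) + e^(−1.61166) = 1.00000 + 0.487065 + 0.240826 + 0.219496 + 0.199556 = 2.14694.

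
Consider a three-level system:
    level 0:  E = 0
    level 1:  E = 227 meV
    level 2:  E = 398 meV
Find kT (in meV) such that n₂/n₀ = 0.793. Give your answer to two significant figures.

1700 meV

n₂/n₀ = exp[−(E₂−E₀)/kT] = 0.793.
⇒ (E₂−E₀)/kT = ln(1/0.793) = ln(1.261) = 0.2319.
kT = 398 meV / 0.2319 = 1700 meV.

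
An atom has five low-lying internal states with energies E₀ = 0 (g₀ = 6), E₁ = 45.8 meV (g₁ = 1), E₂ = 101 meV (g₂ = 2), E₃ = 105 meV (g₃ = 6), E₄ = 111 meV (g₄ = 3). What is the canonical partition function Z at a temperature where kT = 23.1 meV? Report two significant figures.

Eᵢ/kT = 0, 1.983, 4.372, 4.545, 4.805.
Z = Σ gᵢe^(−Eᵢ/kT) = 6·e^(−0) + 1·e^(−1.983) + 2·e^(−4.372) + 6·e^(−4.545) + 3·e^(−4.805) = 6.000 + 0.1377 + 0.02525 + 0.06372 + 0.02457 = 6.251.

Z = 6.3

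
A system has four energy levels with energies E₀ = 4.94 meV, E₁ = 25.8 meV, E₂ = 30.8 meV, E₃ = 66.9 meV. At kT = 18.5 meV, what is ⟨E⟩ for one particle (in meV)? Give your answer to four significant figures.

Eᵢ/kT = 0.267027, 1.39459, 1.66486, 3.61622.
Z = Σ e^(−Eᵢ/kT) = e^(−0.267027) + e^(−1.39459) + e^(−1.66486) + e^(−3.61622) = 0.765652 + 0.247935 + 0.189217 + 0.0268841 = 1.22969.
⟨E⟩ = Σ Eᵢ e^(−Eᵢ/kT) / Z = (4.94·0.765652 + 25.8·0.247935 + 30.8·0.189217 + 66.9·0.0268841) / 1.22969 = 14.48 meV.

14.48 meV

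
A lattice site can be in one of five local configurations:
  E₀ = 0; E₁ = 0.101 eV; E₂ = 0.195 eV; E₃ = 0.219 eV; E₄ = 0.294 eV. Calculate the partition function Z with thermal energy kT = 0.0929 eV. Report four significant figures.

Eᵢ/kT = 0, 1.08719, 2.09903, 2.35737, 3.16469.
Z = Σ e^(−Eᵢ/kT) = e^(−0) + e^(−1.08719) + e^(−2.09903) + e^(−2.35737) + e^(−3.16469) = 1.00000 + 0.337163 + 0.122575 + 0.0946689 + 0.0422272 = 1.59663.

Z = 1.597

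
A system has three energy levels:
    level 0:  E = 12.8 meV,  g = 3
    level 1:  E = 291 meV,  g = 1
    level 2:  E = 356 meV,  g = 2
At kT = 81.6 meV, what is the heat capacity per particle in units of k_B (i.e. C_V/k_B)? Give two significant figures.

0.29

Eᵢ/kT = 0.1569, 3.566, 4.363.
Z = Σ gᵢe^(−Eᵢ/kT) = 3·e^(−0.1569) + 1·e^(−3.566) + 2·e^(−4.363) = 2.564 + 0.02827 + 0.02548 = 2.618.
⟨E⟩ = 19.14 meV, ⟨E²⟩ = 2308 meV².
C_V/k_B = (⟨E²⟩ − ⟨E⟩²)/(kT)² = (2308 − 366.3)/6659 = 0.29.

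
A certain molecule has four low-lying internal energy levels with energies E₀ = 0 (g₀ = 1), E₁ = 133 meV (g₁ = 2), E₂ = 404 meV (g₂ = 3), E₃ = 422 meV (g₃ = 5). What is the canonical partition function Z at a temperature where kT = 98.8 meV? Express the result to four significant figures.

Eᵢ/kT = 0, 1.34615, 4.08907, 4.27126.
Z = Σ gᵢe^(−Eᵢ/kT) = 1·e^(−0) + 2·e^(−1.34615) + 3·e^(−4.08907) + 5·e^(−4.27126) = 1.00000 + 0.520481 + 0.0502644 + 0.0698209 = 1.64057.

Z = 1.641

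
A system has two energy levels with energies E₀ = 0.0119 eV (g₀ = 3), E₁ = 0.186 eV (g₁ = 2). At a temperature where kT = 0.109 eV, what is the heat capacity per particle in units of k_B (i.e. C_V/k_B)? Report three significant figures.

Eᵢ/kT = 0.10917, 1.7064.
Z = Σ gᵢe^(−Eᵢ/kT) = 3·e^(−0.10917) + 2·e^(−1.7064) = 2.6897 + 0.36304 = 3.0527.
⟨E⟩ = 0.032605 eV, ⟨E²⟩ = 0.0042391 eV².
C_V/k_B = (⟨E²⟩ − ⟨E⟩²)/(kT)² = (0.0042391 − 0.0010631)/0.011881 = 0.267.

0.267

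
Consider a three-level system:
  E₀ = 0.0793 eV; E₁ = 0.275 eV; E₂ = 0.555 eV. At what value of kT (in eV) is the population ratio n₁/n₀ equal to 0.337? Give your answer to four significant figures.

n₁/n₀ = exp[−(E₁−E₀)/kT] = 0.337.
⇒ (E₁−E₀)/kT = ln(1/0.337) = ln(2.96736) = 1.08767.
kT = 0.1957 eV / 1.08767 = 0.1799 eV.

0.1799 eV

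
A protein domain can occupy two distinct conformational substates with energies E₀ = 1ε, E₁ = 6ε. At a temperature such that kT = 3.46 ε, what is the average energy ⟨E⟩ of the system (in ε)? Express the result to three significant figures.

Eᵢ/kT = 0.28902, 1.7341.
Z = Σ e^(−Eᵢ/kT) = e^(−0.28902) + e^(−1.7341) = 0.74900 + 0.17656 = 0.92556.
⟨E⟩ = Σ Eᵢ e^(−Eᵢ/kT) / Z = (1·0.74900 + 6·0.17656) / 0.92556 = 1.95 ε.

1.95 ε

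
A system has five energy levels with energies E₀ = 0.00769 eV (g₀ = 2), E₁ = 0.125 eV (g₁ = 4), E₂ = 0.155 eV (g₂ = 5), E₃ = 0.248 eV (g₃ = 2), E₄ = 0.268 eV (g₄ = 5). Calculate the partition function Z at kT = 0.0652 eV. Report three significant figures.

Eᵢ/kT = 0.11794, 1.9172, 2.3773, 3.8037, 4.1104.
Z = Σ gᵢe^(−Eᵢ/kT) = 2·e^(−0.11794) + 4·e^(−1.9172) + 5·e^(−2.3773) + 2·e^(−3.8037) + 5·e^(−4.1104) = 1.7775 + 0.58807 + 0.46400 + 0.044576 + 0.082006 = 2.9562.

Z = 2.96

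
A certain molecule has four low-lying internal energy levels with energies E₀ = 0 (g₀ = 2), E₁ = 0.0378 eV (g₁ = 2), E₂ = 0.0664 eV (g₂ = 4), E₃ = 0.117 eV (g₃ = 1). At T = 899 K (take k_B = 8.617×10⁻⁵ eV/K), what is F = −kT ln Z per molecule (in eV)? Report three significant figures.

k_BT = 8.617×10⁻⁵ × 899 K = 0.077467 eV.
Eᵢ/kT = 0, 0.48795, 0.85714, 1.5103.
Z = Σ gᵢe^(−Eᵢ/kT) = 2·e^(−0) + 2·e^(−0.48795) + 4·e^(−0.85714) + 1·e^(−1.5103) = 2.0000 + 1.2278 + 1.6975 + 0.22084 = 5.1461.
F = −kT ln Z = −0.077467 × ln(5.1461) = −0.077467 × 1.6382 = -0.127 eV.

-0.127 eV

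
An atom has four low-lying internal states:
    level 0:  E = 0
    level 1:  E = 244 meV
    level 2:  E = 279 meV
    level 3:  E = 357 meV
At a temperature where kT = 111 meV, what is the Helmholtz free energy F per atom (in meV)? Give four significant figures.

Eᵢ/kT = 0, 2.19820, 2.51351, 3.21622.
Z = Σ e^(−Eᵢ/kT) = e^(−0) + e^(−2.19820) + e^(−2.51351) + e^(−3.21622) = 1.00000 + 0.111003 + 0.0809835 + 0.0401064 = 1.23209.
F = −kT ln Z = −111 × ln(1.23209) = −111 × 0.208712 = -23.17 meV.

-23.17 meV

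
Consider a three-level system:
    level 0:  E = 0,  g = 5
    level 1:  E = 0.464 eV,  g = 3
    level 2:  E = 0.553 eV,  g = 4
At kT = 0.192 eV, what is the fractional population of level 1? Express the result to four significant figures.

Eᵢ/kT = 0, 2.41667, 2.88021.
Z = Σ gᵢe^(−Eᵢ/kT) = 5·e^(−0) + 3·e^(−2.41667) + 4·e^(−2.88021) = 5.00000 + 0.267655 + 0.224492 = 5.49215.
P₁ = g₁ e^(−E₁/kT) / Z = 0.267655/5.49215 = 0.04873.

0.04873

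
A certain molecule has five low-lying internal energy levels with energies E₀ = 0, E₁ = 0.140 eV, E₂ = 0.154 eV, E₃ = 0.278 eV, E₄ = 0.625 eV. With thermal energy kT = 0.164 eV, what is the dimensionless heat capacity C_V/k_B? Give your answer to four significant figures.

0.4335

Eᵢ/kT = 0, 0.853659, 0.939024, 1.69512, 3.81098.
Z = Σ e^(−Eᵢ/kT) = e^(−0) + e^(−0.853659) + e^(−0.939024) + e^(−1.69512) + e^(−3.81098) = 1.00000 + 0.425854 + 0.391009 + 0.183577 + 0.0221265 = 2.02257.
⟨E⟩ = 0.0913187 eV, ⟨E²⟩ = 0.0199996 eV².
C_V/k_B = (⟨E²⟩ − ⟨E⟩²)/(kT)² = (0.0199996 − 0.00833910)/0.0268960 = 0.4335.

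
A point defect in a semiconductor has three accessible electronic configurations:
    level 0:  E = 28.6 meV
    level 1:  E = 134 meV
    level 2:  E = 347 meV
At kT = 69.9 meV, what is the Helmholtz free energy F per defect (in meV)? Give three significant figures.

Eᵢ/kT = 0.40916, 1.9170, 4.9642.
Z = Σ e^(−Eᵢ/kT) = e^(−0.40916) + e^(−1.9170) + e^(−4.9642) = 0.66421 + 0.14705 + 0.0069835 = 0.81824.
F = −kT ln Z = −69.9 × ln(0.81824) = −69.9 × -0.20060 = 14.0 meV.

14.0 meV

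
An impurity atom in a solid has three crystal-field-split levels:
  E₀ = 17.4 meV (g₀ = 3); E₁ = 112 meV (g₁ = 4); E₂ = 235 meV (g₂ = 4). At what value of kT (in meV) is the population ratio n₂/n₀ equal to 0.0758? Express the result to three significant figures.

75.9 meV

n₂/n₀ = (g₂/g₀) exp[−(E₂−E₀)/kT] = 0.0758.
⇒ (E₂−E₀)/kT = ln((4/3)/0.0758) = ln(17.590) = 2.8673.
kT = 217.6 meV / 2.8673 = 75.9 meV.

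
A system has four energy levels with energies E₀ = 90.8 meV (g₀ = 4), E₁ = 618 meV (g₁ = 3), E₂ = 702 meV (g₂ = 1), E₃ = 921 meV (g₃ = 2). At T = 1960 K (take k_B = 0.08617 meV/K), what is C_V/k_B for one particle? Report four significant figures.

k_BT = 0.08617 × 1960 K = 168.893 meV.
Eᵢ/kT = 0.537618, 3.65912, 4.15648, 5.45316.
Z = Σ gᵢe^(−Eᵢ/kT) = 4·e^(−0.537618) + 3·e^(−3.65912) + 1·e^(−4.15648) + 2·e^(−5.45316) = 2.33655 + 0.0772655 + 0.0156626 + 0.00856550 = 2.43804.
⟨E⟩ = 114.351 meV, ⟨E²⟩ = 26151.2 meV².
C_V/k_B = (⟨E²⟩ − ⟨E⟩²)/(kT)² = (26151.2 − 13076.2)/28524.8 = 0.4584.

0.4584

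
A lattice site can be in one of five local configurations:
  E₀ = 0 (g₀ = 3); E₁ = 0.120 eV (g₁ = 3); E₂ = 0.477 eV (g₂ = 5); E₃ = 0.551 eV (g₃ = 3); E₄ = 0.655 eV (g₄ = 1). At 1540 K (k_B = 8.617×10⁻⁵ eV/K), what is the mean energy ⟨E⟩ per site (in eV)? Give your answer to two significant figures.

0.055 eV

k_BT = 8.617×10⁻⁵ × 1540 K = 0.1327 eV.
Eᵢ/kT = 0, 0.9043, 3.595, 4.152, 4.936.
Z = Σ gᵢe^(−Eᵢ/kT) = 3·e^(−0) + 3·e^(−0.9043) + 5·e^(−3.595) + 3·e^(−4.152) + 1·e^(−4.936) = 3.000 + 1.214 + 0.1373 + 0.04720 + 0.007183 = 4.406.
⟨E⟩ = Σ Eᵢ gᵢe^(−Eᵢ/kT) / Z = (0·3.000 + 0.120·1.214 + 0.477·0.1373 + 0.551·0.04720 + 0.655·0.007183) / 4.406 = 0.055 eV.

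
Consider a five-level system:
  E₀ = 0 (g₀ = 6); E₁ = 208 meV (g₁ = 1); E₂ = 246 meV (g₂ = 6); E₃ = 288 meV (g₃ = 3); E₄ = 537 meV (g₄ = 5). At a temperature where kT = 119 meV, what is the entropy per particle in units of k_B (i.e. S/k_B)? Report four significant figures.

2.363

Eᵢ/kT = 0, 1.74790, 2.06723, 2.42017, 4.51261.
Z = Σ gᵢe^(−Eᵢ/kT) = 6·e^(−0) + 1·e^(−1.74790) + 6·e^(−2.06723) + 3·e^(−2.42017) + 5·e^(−4.51261) = 6.00000 + 0.174139 + 0.759215 + 0.266720 + 0.0548490 = 7.25492.
⟨E⟩ = Σ EᵢPᵢ = 45.3840 meV.
S/k_B = ln Z + ⟨E⟩/kT = ln(7.25492) + 45.3840/119 = 1.98168 + 0.381378 = 2.363.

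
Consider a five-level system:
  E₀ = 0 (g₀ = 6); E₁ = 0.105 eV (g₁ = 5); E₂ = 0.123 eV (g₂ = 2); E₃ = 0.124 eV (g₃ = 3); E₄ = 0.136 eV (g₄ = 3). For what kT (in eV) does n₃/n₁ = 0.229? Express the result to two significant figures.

n₃/n₁ = (g₃/g₁) exp[−(E₃−E₁)/kT] = 0.229.
⇒ (E₃−E₁)/kT = ln((3/5)/0.229) = ln(2.620) = 0.9632.
kT = 0.019 eV / 0.9632 = 0.020 eV.

0.020 eV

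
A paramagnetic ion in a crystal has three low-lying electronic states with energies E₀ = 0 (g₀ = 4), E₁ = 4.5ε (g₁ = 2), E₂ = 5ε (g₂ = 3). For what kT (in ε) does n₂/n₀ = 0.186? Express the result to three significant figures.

n₂/n₀ = (g₂/g₀) exp[−(E₂−E₀)/kT] = 0.186.
⇒ (E₂−E₀)/kT = ln((3/4)/0.186) = ln(4.0323) = 1.3943.
kT = 5ε / 1.3943 = 3.59 ε.

3.59 ε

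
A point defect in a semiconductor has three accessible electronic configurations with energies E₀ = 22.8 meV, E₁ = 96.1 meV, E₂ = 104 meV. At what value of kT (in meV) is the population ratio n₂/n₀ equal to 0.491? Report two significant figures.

n₂/n₀ = exp[−(E₂−E₀)/kT] = 0.491.
⇒ (E₂−E₀)/kT = ln(1/0.491) = ln(2.037) = 0.7115.
kT = 81.2 meV / 0.7115 = 110 meV.

110 meV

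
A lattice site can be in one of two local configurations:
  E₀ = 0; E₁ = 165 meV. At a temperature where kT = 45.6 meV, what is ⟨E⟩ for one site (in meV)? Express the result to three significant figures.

Eᵢ/kT = 0, 3.6184.
Z = Σ e^(−Eᵢ/kT) = e^(−0) + e^(−3.6184) = 1.0000 + 0.026826 = 1.0268.
⟨E⟩ = Σ Eᵢ e^(−Eᵢ/kT) / Z = (0·1.0000 + 165·0.026826) / 1.0268 = 4.31 meV.

4.31 meV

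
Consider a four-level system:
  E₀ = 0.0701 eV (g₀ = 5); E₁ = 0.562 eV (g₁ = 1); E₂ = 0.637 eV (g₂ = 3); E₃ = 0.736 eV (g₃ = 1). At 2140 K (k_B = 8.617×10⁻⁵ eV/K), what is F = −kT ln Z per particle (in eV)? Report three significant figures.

k_BT = 8.617×10⁻⁵ × 2140 K = 0.18440 eV.
Eᵢ/kT = 0.38015, 3.0477, 3.4544, 3.9913.
Z = Σ gᵢe^(−Eᵢ/kT) = 5·e^(−0.38015) + 1·e^(−3.0477) + 3·e^(−3.4544) + 1·e^(−3.9913) = 3.4188 + 0.047468 + 0.094819 + 0.018476 = 3.5796.
F = −kT ln Z = −0.18440 × ln(3.5796) = −0.18440 × 1.2753 = -0.235 eV.

-0.235 eV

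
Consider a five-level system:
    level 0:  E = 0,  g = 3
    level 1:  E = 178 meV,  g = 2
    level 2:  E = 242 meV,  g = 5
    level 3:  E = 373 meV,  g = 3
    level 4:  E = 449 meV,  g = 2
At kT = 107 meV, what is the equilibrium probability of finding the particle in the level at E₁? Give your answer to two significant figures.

Eᵢ/kT = 0, 1.664, 2.262, 3.486, 4.196.
Z = Σ gᵢe^(−Eᵢ/kT) = 3·e^(−0) + 2·e^(−1.664) + 5·e^(−2.262) + 3·e^(−3.486) + 2·e^(−4.196) = 3.000 + 0.3788 + 0.5207 + 0.09187 + 0.03011 = 4.021.
P₁ = g₁ e^(−E₁/kT) / Z = 0.3788/4.021 = 0.094.

0.094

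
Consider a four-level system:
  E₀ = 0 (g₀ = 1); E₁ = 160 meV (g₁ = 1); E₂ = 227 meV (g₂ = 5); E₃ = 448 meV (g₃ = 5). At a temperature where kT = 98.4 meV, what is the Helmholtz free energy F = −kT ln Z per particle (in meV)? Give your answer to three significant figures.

-54.9 meV

Eᵢ/kT = 0, 1.6260, 2.3069, 4.5528.
Z = Σ gᵢe^(−Eᵢ/kT) = 1·e^(−0) + 1·e^(−1.6260) + 5·e^(−2.3069) + 5·e^(−4.5528) = 1.0000 + 0.19671 + 0.49785 + 0.052688 = 1.7472.
F = −kT ln Z = −98.4 × ln(1.7472) = −98.4 × 0.55801 = -54.9 meV.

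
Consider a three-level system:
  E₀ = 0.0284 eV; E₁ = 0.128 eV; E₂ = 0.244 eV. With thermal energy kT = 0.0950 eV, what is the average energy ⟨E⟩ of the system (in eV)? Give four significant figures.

Eᵢ/kT = 0.298947, 1.34737, 2.56842.
Z = Σ e^(−Eᵢ/kT) = e^(−0.298947) + e^(−1.34737) + e^(−2.56842) = 0.741599 + 0.259923 + 0.0766566 = 1.07818.
⟨E⟩ = Σ Eᵢ e^(−Eᵢ/kT) / Z = (0.0284·0.741599 + 0.128·0.259923 + 0.244·0.0766566) / 1.07818 = 0.06774 eV.

0.06774 eV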